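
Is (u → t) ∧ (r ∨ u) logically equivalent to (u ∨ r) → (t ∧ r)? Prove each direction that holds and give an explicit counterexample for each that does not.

Forward direction. This fails. Under r = T, u = F, t = F, the left side is true but the right side is false.

Converse. This fails. Under r = F, u = F, t = F, the left side is false but the right side is true.

(⇒) fails and (⇐) fails.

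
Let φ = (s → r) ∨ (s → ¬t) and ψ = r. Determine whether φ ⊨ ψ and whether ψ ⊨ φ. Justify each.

The forward direction fails; the converse holds.

(⟹) This fails. Under r = F, t = F, s = F, the left side is true but the right side is false.

(⟸) Assume the antecedent. If r is true, (s → r) ∨ (s → ¬t) reduces to true regardless of the other variables. If r is false, the antecedent cannot hold. Either way (s → r) ∨ (s → ¬t) holds.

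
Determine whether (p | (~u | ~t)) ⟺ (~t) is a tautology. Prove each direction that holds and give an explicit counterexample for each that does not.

Only the converse holds.

(⇒) This fails. Under p = F, u = F, t = T, the left side is true but the right side is false.

(⇐) Assume the antecedent. If p is true, p | (~u | ~t) reduces to true regardless of the other variables. If p is false, the antecedent forces (p = F, u = F, t = F) or (p = F, u = T, t = F), and p | (~u | ~t) holds there. Either way p | (~u | ~t) holds.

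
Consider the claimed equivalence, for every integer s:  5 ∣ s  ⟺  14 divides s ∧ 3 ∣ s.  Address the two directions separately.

Both directions fail.

Forward direction. This fails: take s = 5. Certainly 5 ∣ 5, but 14 ∤ 5.

Converse. This fails: take s = 42. Both 14 ∣ 42 and 3 ∣ 42, yet 42 is not a multiple of 5 (since 42 = 8·5 + 2), so 5 ∤ 42.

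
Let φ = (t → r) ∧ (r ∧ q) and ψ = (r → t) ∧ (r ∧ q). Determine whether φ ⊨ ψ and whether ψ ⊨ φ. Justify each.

[⇒] This fails. Under t = F, r = T, q = T, the left side is true but the right side is false.

[⇐] Assume the antecedent. If t is true, the antecedent forces (t = T, r = T, q = T), and (t → r) ∧ (r ∧ q) holds there. If t is false, the antecedent cannot hold. Either way (t → r) ∧ (r ∧ q) holds.

(⇒) fails; (⇐) holds.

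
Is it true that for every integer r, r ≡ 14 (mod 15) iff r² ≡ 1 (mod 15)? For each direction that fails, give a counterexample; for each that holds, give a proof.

Only the forward direction holds.

(⟸) This fails: take r = 1. Then 1² = 1 ≡ 1 (mod 15), yet 1 ≡ 1 (mod 15), not 14.

(⟹) Suppose r ≡ 14 (mod 15). Write r = 15j + 14. Then (15j + 14)² = 225j² + 420j + 196 = 15(15j² + 28j + 13) + 1, so r² ≡ 1 (mod 15).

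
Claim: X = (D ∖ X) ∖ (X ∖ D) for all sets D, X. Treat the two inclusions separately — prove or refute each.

(⊆) fails and (⊇) fails.

(⊆) This inclusion fails. Take D = ∅, X = {1}; then 1 ∈ X but 1 ∉ (D ∖ X) ∖ (X ∖ D).

(⊇) This inclusion fails. Take D = {1}, X = ∅; then 1 ∈ (D ∖ X) ∖ (X ∖ D) but 1 ∉ X.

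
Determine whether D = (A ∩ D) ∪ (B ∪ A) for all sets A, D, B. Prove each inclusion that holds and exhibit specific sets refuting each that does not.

Neither inclusion holds.

Forward inclusion. This inclusion fails. Take A = ∅, D = {1}, B = ∅; then 1 ∈ D but 1 ∉ (A ∩ D) ∪ (B ∪ A).

Reverse inclusion. This inclusion fails. Take A = {1}, D = ∅, B = ∅; then 1 ∈ (A ∩ D) ∪ (B ∪ A) but 1 ∉ D.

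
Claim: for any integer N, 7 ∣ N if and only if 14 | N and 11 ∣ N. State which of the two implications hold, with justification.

[⇒] This fails: take N = 7. Certainly 7 ∣ 7, but 14 ∤ 7.

[⇐] Suppose 14 ∣ N and 11 ∣ N. Any common multiple of 14 and 11 is a multiple of their lcm; here gcd(14, 11) = 1, so lcm(14, 11) = 14·11 = 154, so 154 ∣ N. Since 7 ∣ 154, it follows that 7 ∣ N.

Only the converse holds.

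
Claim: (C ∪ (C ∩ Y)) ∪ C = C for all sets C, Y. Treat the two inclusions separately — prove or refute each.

Forward inclusion. Let x ∈ (C ∪ (C ∩ Y)) ∪ C. Then either x ∈ C and x ∉ Y; or x ∈ C ∩ Y. In each case x ∈ C, so (C ∪ (C ∩ Y)) ∪ C ⊆ C.

Reverse inclusion. Let x ∈ C. Then either x ∈ C and x ∉ Y; or x ∈ C ∩ Y. In each case x ∈ (C ∪ (C ∩ Y)) ∪ C, so C ⊆ (C ∪ (C ∩ Y)) ∪ C.

Both inclusions hold.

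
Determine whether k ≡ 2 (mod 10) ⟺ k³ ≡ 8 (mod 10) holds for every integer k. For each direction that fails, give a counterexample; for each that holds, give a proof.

Both directions hold; the statement is true.

(→) Suppose k ≡ 2 (mod 10). Write k = 10j + 2. Then (10j + 2)³ = 1000j³ + 600j² + 120j + 8 = 10(100j³ + 60j² + 12j) + 8, so k³ ≡ 8 (mod 10).

(←) For the converse, argue contrapositively. If k ≢ 2 (mod 10), then k is congruent to one of 0, 1, 3, 4, 5, 6, 7, 8, 9 modulo 10, and these give k³ ≡ 0, 1, 7, 4, 5, 6, 3, 2, 9 respectively — never 8.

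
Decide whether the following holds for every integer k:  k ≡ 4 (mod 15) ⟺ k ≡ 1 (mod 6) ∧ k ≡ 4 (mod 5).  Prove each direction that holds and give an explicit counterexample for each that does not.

Not equivalent: only (⇐) holds.

[⇒] This fails: k = 4 gives 4 ≡ 4 (mod 15) but 4 ≡ 4 (mod 6), so the conjunction on the right does not hold.

[⇐] Conversely, if k ≡ 1 (mod 6) and k ≡ 4 (mod 5), then by the Chinese remainder theorem k ≡ 19 (mod 30). Since 19 ≡ 4 (mod 15) and 15 ∣ 30, we get k ≡ 4 (mod 15).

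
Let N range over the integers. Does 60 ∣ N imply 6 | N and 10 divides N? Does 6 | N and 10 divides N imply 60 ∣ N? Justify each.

(⇒) holds; (⇐) fails.

Forward direction. If 60 ∣ N, write N = 60q. Since 60 = 10·6, N = 6·(10q), so 6 ∣ N; and since 60 = 6·10, N = 10·(6q), so 10 ∣ N.

Converse. This fails: take N = 30. Both 6 ∣ 30 and 10 ∣ 30, yet 30 is not a multiple of 60 (since 30 = 0·60 + 30), so 60 ∤ 30.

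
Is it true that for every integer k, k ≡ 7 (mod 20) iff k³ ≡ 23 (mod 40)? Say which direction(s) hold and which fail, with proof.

(→) This fails: take k = 27. Then 27 ≡ 7 (mod 20), but 27³ = 19683 ≡ 3 (mod 40), not 23.

(←) Conversely, the residues r modulo 40 with r³ ≡ 23 (mod 40) are exactly {7}, and each is ≡ 7 (mod 20).

(⇒) fails; (⇐) holds.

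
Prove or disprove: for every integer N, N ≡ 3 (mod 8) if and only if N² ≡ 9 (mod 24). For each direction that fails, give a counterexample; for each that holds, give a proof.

Neither implication holds.

[⇒] This fails: take N = 11. Then 11 ≡ 3 (mod 8), but 11² = 121 ≡ 1 (mod 24), not 9.

[⇐] This fails: take N = 9. Then 9² = 81 ≡ 9 (mod 24), yet 9 ≡ 1 (mod 8), not 3.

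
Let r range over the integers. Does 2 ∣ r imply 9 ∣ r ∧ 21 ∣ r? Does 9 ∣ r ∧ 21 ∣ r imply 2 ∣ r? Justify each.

(⇒) This fails: take r = 2. Certainly 2 ∣ 2, but 9 ∤ 2.

(⇐) This fails: take r = 63. Both 9 ∣ 63 and 21 ∣ 63, yet 63 is not a multiple of 2 (since 63 = 31·2 + 1), so 2 ∤ 63.

Neither implication holds.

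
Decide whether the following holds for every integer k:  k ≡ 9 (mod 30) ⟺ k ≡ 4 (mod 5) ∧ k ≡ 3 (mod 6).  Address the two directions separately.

Both directions hold; the statement is true.

[⇒] Suppose k ≡ 9 (mod 30); write k = 30j + 9. Since 5 ∣ 30, reducing mod 5 gives k ≡ 9 ≡ 4 (mod 5); since 6 ∣ 30, reducing mod 6 gives k ≡ 9 ≡ 3 (mod 6).

[⇐] Conversely, if k ≡ 4 (mod 5) and k ≡ 3 (mod 6), then by the Chinese remainder theorem k ≡ 9 (mod 30). This is exactly k ≡ 9 (mod 30).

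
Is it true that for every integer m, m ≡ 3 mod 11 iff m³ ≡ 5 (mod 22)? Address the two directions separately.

(⇒) fails; (⇐) holds.

Forward direction. This fails: take m = 14. Then 14 ≡ 3 (mod 11), but 14³ = 2744 ≡ 16 (mod 22), not 5.

Converse. The residues r modulo 22 with r³ ≡ 5 (mod 22) are exactly {3}, and each is ≡ 3 (mod 11).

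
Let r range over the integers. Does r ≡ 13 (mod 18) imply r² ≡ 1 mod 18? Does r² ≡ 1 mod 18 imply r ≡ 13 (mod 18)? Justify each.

(⟹) This fails: take r = 13. Then 13 ≡ 13 (mod 18), but 13² = 169 ≡ 7 (mod 18), not 1.

(⟸) This fails: take r = 1. Then 1² = 1 ≡ 1 (mod 18), yet 1 ≡ 1 (mod 18), not 13.

Both directions fail.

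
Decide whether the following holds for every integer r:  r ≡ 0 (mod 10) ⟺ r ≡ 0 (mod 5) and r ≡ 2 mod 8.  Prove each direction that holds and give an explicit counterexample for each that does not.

(⇐) If r ≡ 0 (mod 5) and r ≡ 2 (mod 8), then by the Chinese remainder theorem r ≡ 10 (mod 40). Since 10 ≡ 0 (mod 10) and 10 ∣ 40, we get r ≡ 0 (mod 10).

(⇒) This fails: r = 0 gives 0 ≡ 0 (mod 10) but 0 ≡ 0 (mod 8), so the conjunction on the right does not hold.

Not equivalent: only (⇐) holds.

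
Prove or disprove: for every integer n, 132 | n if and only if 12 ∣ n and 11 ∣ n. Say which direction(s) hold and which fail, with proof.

The biconditional holds.

(←) Suppose 12 ∣ n and 11 ∣ n. Any common multiple of 12 and 11 is a multiple of their lcm; here gcd(12, 11) = 1, so lcm(12, 11) = 12·11 = 132, so 132 ∣ n.

(→) If 132 ∣ n, write n = 132q. Since 132 = 11·12, n = 12·(11q), so 12 ∣ n; and since 132 = 12·11, n = 11·(12q), so 11 ∣ n.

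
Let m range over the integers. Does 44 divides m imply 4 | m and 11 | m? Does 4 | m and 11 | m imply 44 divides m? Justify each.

(→) If 44 ∣ m, write m = 44q. Since 44 = 11·4, m = 4·(11q), so 4 ∣ m; and since 44 = 4·11, m = 11·(4q), so 11 ∣ m.

(←) Suppose 4 ∣ m and 11 ∣ m. Any common multiple of 4 and 11 is a multiple of their lcm; here gcd(4, 11) = 1, so lcm(4, 11) = 4·11 = 44, so 44 ∣ m.

The biconditional holds.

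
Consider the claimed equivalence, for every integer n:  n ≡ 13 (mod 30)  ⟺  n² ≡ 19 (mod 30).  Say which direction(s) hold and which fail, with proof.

[⇒] Suppose n ≡ 13 (mod 30). Write n = 30j + 13. Then (30j + 13)² = 900j² + 780j + 169 = 30(30j² + 26j + 5) + 19, so n² ≡ 19 (mod 30).

[⇐] This fails: take n = 7. Then 7² = 49 ≡ 19 (mod 30), yet 7 ≡ 7 (mod 30), not 13.

The forward direction holds; the converse fails.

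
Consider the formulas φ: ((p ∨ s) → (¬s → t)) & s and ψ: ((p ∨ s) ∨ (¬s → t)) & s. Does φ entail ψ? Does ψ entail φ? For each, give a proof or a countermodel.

Converse. Assume the antecedent. If s is true, ((p ∨ s) → (¬s → t)) & s reduces to true regardless of the other variables. If s is false, the antecedent cannot hold. Either way ((p ∨ s) → (¬s → t)) & s holds.

Forward direction. Assume the antecedent. If s is true, ((p ∨ s) ∨ (¬s → t)) & s reduces to true regardless of the other variables. If s is false, the antecedent cannot hold. Either way ((p ∨ s) ∨ (¬s → t)) & s holds.

Both directions hold.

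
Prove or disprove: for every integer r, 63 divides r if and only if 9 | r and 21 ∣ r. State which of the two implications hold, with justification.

(→) If 63 ∣ r, write r = 63q. Since 63 = 7·9, r = 9·(7q), so 9 ∣ r; and since 63 = 3·21, r = 21·(3q), so 21 ∣ r.

(←) Suppose 9 ∣ r and 21 ∣ r. Any common multiple of 9 and 21 is a multiple of their lcm; here lcm(9, 21) = 9·21/gcd(9, 21) = 189/3 = 63, so 63 ∣ r.

Both directions hold.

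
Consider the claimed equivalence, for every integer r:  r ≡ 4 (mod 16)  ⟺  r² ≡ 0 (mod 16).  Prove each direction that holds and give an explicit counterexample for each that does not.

(⟹) Suppose r ≡ 4 (mod 16). Write r = 16j + 4. Then (16j + 4)² = 256j² + 128j + 16 = 16(16j² + 8j + 1) + 0, so r² ≡ 0 (mod 16).

(⟸) This fails: take r = 0. Then 0² = 0 ≡ 0 (mod 16), yet 0 ≡ 0 (mod 16), not 4.

Not equivalent: only (⇒) holds.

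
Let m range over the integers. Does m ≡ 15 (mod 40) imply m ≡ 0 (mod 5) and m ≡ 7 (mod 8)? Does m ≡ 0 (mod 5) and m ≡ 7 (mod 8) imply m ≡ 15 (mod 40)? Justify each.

(⟹) Suppose m ≡ 15 (mod 40); write m = 40j + 15. Since 5 ∣ 40, reducing mod 5 gives m ≡ 15 ≡ 0 (mod 5); since 8 ∣ 40, reducing mod 8 gives m ≡ 15 ≡ 7 (mod 8).

(⟸) Conversely, if m ≡ 0 (mod 5) and m ≡ 7 (mod 8), then by the Chinese remainder theorem m ≡ 15 (mod 40). This is exactly m ≡ 15 (mod 40).

Both directions hold; the statement is true.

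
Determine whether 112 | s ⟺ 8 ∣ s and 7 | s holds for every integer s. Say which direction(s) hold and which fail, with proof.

(⇒) If 112 ∣ s, write s = 112q. Since 112 = 14·8, s = 8·(14q), so 8 ∣ s; and since 112 = 16·7, s = 7·(16q), so 7 ∣ s.

(⇐) This fails: take s = 56. Both 8 ∣ 56 and 7 ∣ 56, yet 56 is not a multiple of 112 (since 56 = 0·112 + 56), so 112 ∤ 56.

Only the forward implication holds.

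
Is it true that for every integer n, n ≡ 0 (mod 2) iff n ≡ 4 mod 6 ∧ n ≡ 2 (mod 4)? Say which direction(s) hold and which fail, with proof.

[⇐] If n ≡ 4 (mod 6) and n ≡ 2 (mod 4), then by the Chinese remainder theorem n ≡ 10 (mod 12). Since 10 ≡ 0 (mod 2) and 2 ∣ 12, we get n ≡ 0 (mod 2).

[⇒] This fails: n = 0 gives 0 ≡ 0 (mod 2) but 0 ≡ 0 (mod 6), so the conjunction on the right does not hold.

The forward direction fails; the converse holds.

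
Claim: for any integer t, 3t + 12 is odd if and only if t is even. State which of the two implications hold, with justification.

Neither direction holds.

(⟹) This fails: t = 1 gives 3t + 12 = 15, which is odd, but 1 is odd, not even.

(⟸) This also fails: t = 2 is even, but 3t + 12 = 18 is even, not odd.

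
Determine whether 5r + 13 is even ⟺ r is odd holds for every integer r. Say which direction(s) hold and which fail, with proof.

Equivalent; both directions hold.

(⇒) Suppose 5r + 13 is even. Since 5 is odd, 5r and r have the same parity, so 5r + 13 ≡ r + 13 (mod 2). As 13 is odd, 5r + 13 is even exactly when r is odd. Thus r is odd.

(⇐) Conversely, suppose r is odd; write r = 2j + 1. Then 5r + 13 = 5·(2j + 1) + 13 = 2·5j + 18, which is even.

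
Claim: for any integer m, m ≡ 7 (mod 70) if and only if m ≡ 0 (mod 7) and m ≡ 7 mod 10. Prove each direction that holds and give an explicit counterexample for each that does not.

Both directions hold; the statement is true.

(→) Suppose m ≡ 7 (mod 70); write m = 70j + 7. Since 7 ∣ 70, reducing mod 7 gives m ≡ 7 ≡ 0 (mod 7); since 10 ∣ 70, reducing mod 10 gives m ≡ 7 (mod 10).

(←) Conversely, if m ≡ 0 (mod 7) and m ≡ 7 (mod 10), then by the Chinese remainder theorem m ≡ 7 (mod 70). This is exactly m ≡ 7 (mod 70).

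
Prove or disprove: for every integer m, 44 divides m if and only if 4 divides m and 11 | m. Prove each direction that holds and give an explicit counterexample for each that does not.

(←) Suppose 4 ∣ m and 11 ∣ m. Any common multiple of 4 and 11 is a multiple of their lcm; here gcd(4, 11) = 1, so lcm(4, 11) = 4·11 = 44, so 44 ∣ m.

(→) If 44 ∣ m, write m = 44q. Since 44 = 11·4, m = 4·(11q), so 4 ∣ m; and since 44 = 4·11, m = 11·(4q), so 11 ∣ m.

Both directions hold; the statement is true.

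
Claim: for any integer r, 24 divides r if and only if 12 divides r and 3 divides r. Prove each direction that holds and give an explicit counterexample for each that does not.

(→) If 24 ∣ r, write r = 24q. Since 24 = 2·12, r = 12·(2q), so 12 ∣ r; and since 24 = 8·3, r = 3·(8q), so 3 ∣ r.

(←) This fails: take r = 12. Both 12 ∣ 12 and 3 ∣ 12, yet 12 is not a multiple of 24 (since 12 = 0·24 + 12), so 24 ∤ 12.

(⇒) holds; (⇐) fails.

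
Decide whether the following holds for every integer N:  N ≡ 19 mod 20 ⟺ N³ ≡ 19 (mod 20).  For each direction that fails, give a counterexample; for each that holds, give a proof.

(⇒) Suppose N ≡ 19 mod 20. Write N = 20j + 19. Then (20j + 19)³ = 8000j³ + 22800j² + 21660j + 6859 = 20(400j³ + 1140j² + 1083j + 342) + 19, so N³ ≡ 19 (mod 20).

(⇐) Conversely, suppose N³ ≡ 19 (mod 20). The only residue r in {0, …, 19} with r³ ≡ 19 (mod 20) is r = 19, so N ≡ 19 (mod 20).

Both directions hold; the statement is true.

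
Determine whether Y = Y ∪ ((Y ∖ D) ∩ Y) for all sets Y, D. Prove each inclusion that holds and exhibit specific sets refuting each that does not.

The two sets are equal.

(⊆) Let x ∈ Y. Then either x ∈ Y and x ∉ D; or x ∈ Y ∩ D. In each case x ∈ Y ∪ ((Y ∖ D) ∩ Y), so Y ⊆ Y ∪ ((Y ∖ D) ∩ Y).

(⊇) Let x ∈ Y ∪ ((Y ∖ D) ∩ Y). Then either x ∈ Y and x ∉ D; or x ∈ Y ∩ D. In each case x ∈ Y, so Y ∪ ((Y ∖ D) ∩ Y) ⊆ Y.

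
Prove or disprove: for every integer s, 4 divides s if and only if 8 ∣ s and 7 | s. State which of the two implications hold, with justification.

(⇐) Suppose 8 ∣ s and 7 ∣ s. Any common multiple of 8 and 7 is a multiple of their lcm; here gcd(8, 7) = 1, so lcm(8, 7) = 8·7 = 56, so 56 ∣ s. Since 4 ∣ 56, it follows that 4 ∣ s.

(⇒) This fails: take s = 4. Certainly 4 ∣ 4, but 8 ∤ 4.

Not equivalent: only (⇐) holds.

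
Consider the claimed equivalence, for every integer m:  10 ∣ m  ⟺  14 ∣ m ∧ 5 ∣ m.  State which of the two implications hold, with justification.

(⟹) This fails: take m = 10. Certainly 10 ∣ 10, but 14 ∤ 10.

(⟸) Suppose 14 ∣ m and 5 ∣ m. Any common multiple of 14 and 5 is a multiple of their lcm; here gcd(14, 5) = 1, so lcm(14, 5) = 14·5 = 70, so 70 ∣ m. Since 10 ∣ 70, it follows that 10 ∣ m.

Only the converse holds.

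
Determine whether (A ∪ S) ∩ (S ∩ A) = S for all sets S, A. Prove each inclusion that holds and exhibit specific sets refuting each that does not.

Forward inclusion. Let x ∈ (A ∪ S) ∩ (S ∩ A). Then x ∈ S ∩ A, from which x ∈ S.

Reverse inclusion. This inclusion fails. Take S = {1}, A = ∅; then 1 ∈ S but 1 ∉ (A ∪ S) ∩ (S ∩ A).

(⊆) holds; (⊇) fails.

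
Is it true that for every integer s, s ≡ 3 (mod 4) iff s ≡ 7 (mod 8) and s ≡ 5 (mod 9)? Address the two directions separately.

(⇒) fails; (⇐) holds.

(⟹) This fails: s = 3 gives 3 ≡ 3 (mod 4) but 3 ≡ 3 (mod 8), so the conjunction on the right does not hold.

(⟸) Conversely, if s ≡ 7 (mod 8) and s ≡ 5 (mod 9), then by the Chinese remainder theorem s ≡ 23 (mod 72). Since 23 ≡ 3 (mod 4) and 4 ∣ 72, we get s ≡ 3 (mod 4).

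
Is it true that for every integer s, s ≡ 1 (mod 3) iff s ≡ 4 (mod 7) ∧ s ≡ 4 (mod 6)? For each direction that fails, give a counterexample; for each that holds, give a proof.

Only the reverse direction holds.

Forward direction. This fails: s = 1 gives 1 ≡ 1 (mod 3) but 1 ≡ 1 (mod 7), so the conjunction on the right does not hold.

Converse. If s ≡ 4 (mod 7) and s ≡ 4 (mod 6), then by the Chinese remainder theorem s ≡ 4 (mod 42). Since 4 ≡ 1 (mod 3) and 3 ∣ 42, we get s ≡ 1 (mod 3).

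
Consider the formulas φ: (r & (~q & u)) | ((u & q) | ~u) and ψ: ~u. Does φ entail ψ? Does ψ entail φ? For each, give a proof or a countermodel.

Only the reverse direction holds.

(⟹) This fails. Under u = T, r = T, q = F, the left side is true but the right side is false.

(⟸) Assume the antecedent. If u is true, the antecedent cannot hold. If u is false, the consequent reduces to true regardless of the other variables. Either way the consequent holds.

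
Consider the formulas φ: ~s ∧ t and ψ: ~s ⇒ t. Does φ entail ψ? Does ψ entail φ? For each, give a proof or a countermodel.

Only the forward implication holds.

Forward direction. Assume the antecedent. If t is true, ~s ⇒ t reduces to true regardless of the other variables. If t is false, the antecedent cannot hold. Either way ~s ⇒ t holds.

Converse. This fails. Under t = F, s = T, the left side is false but the right side is true.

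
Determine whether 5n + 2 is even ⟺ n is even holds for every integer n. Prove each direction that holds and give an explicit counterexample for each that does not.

The biconditional holds.

[⇒] Suppose 5n + 2 is even. Since 5 is odd, 5n and n have the same parity, so 5n + 2 ≡ n + 2 (mod 2). As 2 is even, 5n + 2 is even exactly when n is even. Thus n is even.

[⇐] Conversely, suppose n is even; write n = 2j. Then 5n + 2 = 5·(2j) + 2 = 2·5j + 2, which is even.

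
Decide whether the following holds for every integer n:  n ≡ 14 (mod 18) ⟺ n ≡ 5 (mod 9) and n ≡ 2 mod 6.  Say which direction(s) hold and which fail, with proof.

Forward direction. Suppose n ≡ 14 (mod 18); write n = 18j + 14. Since 9 ∣ 18, reducing mod 9 gives n ≡ 14 ≡ 5 (mod 9); since 6 ∣ 18, reducing mod 6 gives n ≡ 14 ≡ 2 (mod 6).

Converse. If n ≡ 5 (mod 9) and n ≡ 2 (mod 6), then by the Chinese remainder theorem n ≡ 14 (mod 18). This is exactly n ≡ 14 (mod 18).

The biconditional holds.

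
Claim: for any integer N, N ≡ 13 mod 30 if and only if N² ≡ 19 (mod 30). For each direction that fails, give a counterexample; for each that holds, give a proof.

Forward direction. Suppose N ≡ 13 mod 30. Write N = 30j + 13. Then (30j + 13)² = 900j² + 780j + 169 = 30(30j² + 26j + 5) + 19, so N² ≡ 19 (mod 30).

Converse. This fails: take N = 7. Then 7² = 49 ≡ 19 (mod 30), yet 7 ≡ 7 (mod 30), not 13.

(⇒) holds; (⇐) fails.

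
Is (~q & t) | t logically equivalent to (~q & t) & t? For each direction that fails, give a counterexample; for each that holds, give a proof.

Only the reverse direction holds.

[⇒] This fails. Under q = T, t = T, the left side is true but the right side is false.

[⇐] Assume the antecedent. If q is true, the antecedent cannot hold. If q is false, the antecedent forces (q = F, t = T), and (~q & t) | t holds there. Either way (~q & t) | t holds.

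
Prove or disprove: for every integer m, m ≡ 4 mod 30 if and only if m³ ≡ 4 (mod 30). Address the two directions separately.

Both directions hold.

(⇒) Suppose m ≡ 4 mod 30. Write m = 30j + 4. Then (30j + 4)³ = 27000j³ + 10800j² + 1440j + 64 = 30(900j³ + 360j² + 48j + 2) + 4, so m³ ≡ 4 (mod 30).

(⇐) Conversely, suppose m³ ≡ 4 (mod 30). The only residue r in {0, …, 29} with r³ ≡ 4 (mod 30) is r = 4, so m ≡ 4 (mod 30).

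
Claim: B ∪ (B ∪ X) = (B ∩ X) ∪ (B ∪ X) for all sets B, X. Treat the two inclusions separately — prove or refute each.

(⊆) Let x ∈ B ∪ (B ∪ X). Then either x ∈ B and x ∉ X; or x ∈ X and x ∉ B; or x ∈ B ∩ X. In each case x ∈ (B ∩ X) ∪ (B ∪ X), so B ∪ (B ∪ X) ⊆ (B ∩ X) ∪ (B ∪ X).

(⊇) Let x ∈ (B ∩ X) ∪ (B ∪ X). Then either x ∈ B and x ∉ X; or x ∈ X and x ∉ B; or x ∈ B ∩ X. In each case x ∈ B ∪ (B ∪ X), so (B ∩ X) ∪ (B ∪ X) ⊆ B ∪ (B ∪ X).

The two sets are equal.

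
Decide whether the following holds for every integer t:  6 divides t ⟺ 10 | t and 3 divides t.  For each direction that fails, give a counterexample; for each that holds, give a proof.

Not equivalent: only (⇐) holds.

[⇒] This fails: take t = 6. Certainly 6 ∣ 6, but 10 ∤ 6.

[⇐] Suppose 10 ∣ t and 3 ∣ t. Any common multiple of 10 and 3 is a multiple of their lcm; here gcd(10, 3) = 1, so lcm(10, 3) = 10·3 = 30, so 30 ∣ t. Since 6 ∣ 30, it follows that 6 ∣ t.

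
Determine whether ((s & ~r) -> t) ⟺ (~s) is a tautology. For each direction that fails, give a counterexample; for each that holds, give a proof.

The forward direction fails; the converse holds.

(⟹) This fails. Under t = T, s = T, r = F, the left side is true but the right side is false.

(⟸) Assume the antecedent. If t is true, (s & ~r) -> t reduces to true regardless of the other variables. If t is false, the antecedent forces (t = F, s = F, r = F) or (t = F, s = F, r = T), and (s & ~r) -> t holds there. Either way (s & ~r) -> t holds.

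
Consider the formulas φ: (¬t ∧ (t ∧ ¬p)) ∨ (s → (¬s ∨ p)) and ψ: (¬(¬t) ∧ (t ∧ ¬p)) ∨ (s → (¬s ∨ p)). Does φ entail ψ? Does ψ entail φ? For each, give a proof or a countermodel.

Not equivalent: only (⇒) holds.

Forward direction. Assume the antecedent. If s is true, the antecedent forces (t = F, s = T, p = T) or (t = T, s = T, p = T), and the consequent holds there. If s is false, the consequent reduces to true regardless of the other variables. Either way the consequent holds.

Converse. This fails. Under t = T, s = T, p = F, the left side is false but the right side is true.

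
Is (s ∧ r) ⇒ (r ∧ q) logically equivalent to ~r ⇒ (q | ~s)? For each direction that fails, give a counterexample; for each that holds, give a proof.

Forward direction. This fails. Under s = T, r = F, q = F, the left side is true but the right side is false.

Converse. This fails. Under s = T, r = T, q = F, the left side is false but the right side is true.

(⇒) fails and (⇐) fails.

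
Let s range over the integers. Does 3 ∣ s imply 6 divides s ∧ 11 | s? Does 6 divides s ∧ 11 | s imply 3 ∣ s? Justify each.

(→) This fails: take s = 3. Certainly 3 ∣ 3, but 6 ∤ 3.

(←) Suppose 6 ∣ s and 11 ∣ s. Any common multiple of 6 and 11 is a multiple of their lcm; here gcd(6, 11) = 1, so lcm(6, 11) = 6·11 = 66, so 66 ∣ s. Since 3 ∣ 66, it follows that 3 ∣ s.

Only the converse holds.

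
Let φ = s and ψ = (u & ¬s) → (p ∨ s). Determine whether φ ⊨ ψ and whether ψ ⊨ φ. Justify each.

Only the forward direction holds.

[⇒] Assume the antecedent. If p is true, (u & ¬s) → (p ∨ s) reduces to true regardless of the other variables. If p is false, the antecedent forces (p = F, s = T, u = F) or (p = F, s = T, u = T), and (u & ¬s) → (p ∨ s) holds there. Either way (u & ¬s) → (p ∨ s) holds.

[⇐] This fails. Under p = F, s = F, u = F, the left side is false but the right side is true.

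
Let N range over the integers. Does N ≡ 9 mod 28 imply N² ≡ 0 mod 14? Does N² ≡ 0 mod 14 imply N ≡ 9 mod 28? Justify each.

Forward direction. This fails: take N = 9. Then 9 ≡ 9 (mod 28), but 9² = 81 ≡ 11 (mod 14), not 0.

Converse. This fails: take N = 0. Then 0² = 0 ≡ 0 (mod 14), yet 0 ≡ 0 (mod 28), not 9.

(⇒) fails and (⇐) fails.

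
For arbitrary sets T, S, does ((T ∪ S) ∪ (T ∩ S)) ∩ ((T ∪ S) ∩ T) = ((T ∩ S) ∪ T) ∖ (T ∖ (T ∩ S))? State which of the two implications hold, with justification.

(⟹) This inclusion fails. Take T = {1}, S = ∅; then 1 ∈ ((T ∪ S) ∪ (T ∩ S)) ∩ ((T ∪ S) ∩ T) but 1 ∉ ((T ∩ S) ∪ T) ∖ (T ∖ (T ∩ S)).

(⟸) Let x ∈ ((T ∩ S) ∪ T) ∖ (T ∖ (T ∩ S)). Then x ∈ T ∩ S, from which x ∈ ((T ∪ S) ∪ (T ∩ S)) ∩ ((T ∪ S) ∩ T).

The sets are not equal: only the reverse inclusion holds.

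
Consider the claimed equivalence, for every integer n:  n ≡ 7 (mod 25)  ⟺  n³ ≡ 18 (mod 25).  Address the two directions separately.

Both implications hold.

Converse. Suppose n³ ≡ 18 (mod 25). The only residue r in {0, …, 24} with r³ ≡ 18 (mod 25) is r = 7, so n ≡ 7 (mod 25).

Forward direction. Suppose n ≡ 7 (mod 25). Write n = 25j + 7. Then (25j + 7)³ = 15625j³ + 13125j² + 3675j + 343 = 25(625j³ + 525j² + 147j + 13) + 18, so n³ ≡ 18 (mod 25).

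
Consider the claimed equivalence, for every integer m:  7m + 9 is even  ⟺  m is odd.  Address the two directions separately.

Both implications hold.

(⟸) Suppose m is odd; write m = 2j + 1. Then 7m + 9 = 7·(2j + 1) + 9 = 2·7j + 16, which is even.

(⟹) Suppose 7m + 9 is even. Since 7 is odd, 7m and m have the same parity, so 7m + 9 ≡ m + 9 (mod 2). As 9 is odd, 7m + 9 is even exactly when m is odd. Thus m is odd.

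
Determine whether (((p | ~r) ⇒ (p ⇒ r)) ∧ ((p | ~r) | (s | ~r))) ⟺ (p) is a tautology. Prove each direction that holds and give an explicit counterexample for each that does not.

Both directions fail.

(⇒) This fails. Under s = F, r = F, p = F, the left side is true but the right side is false.

(⇐) This fails. Under s = F, r = F, p = T, the left side is false but the right side is true.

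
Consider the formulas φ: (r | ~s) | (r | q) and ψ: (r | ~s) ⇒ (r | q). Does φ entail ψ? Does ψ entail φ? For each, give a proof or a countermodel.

Both directions fail.

(⇒) This fails. Under s = F, q = F, r = F, the left side is true but the right side is false.

(⇐) This fails. Under s = T, q = F, r = F, the left side is false but the right side is true.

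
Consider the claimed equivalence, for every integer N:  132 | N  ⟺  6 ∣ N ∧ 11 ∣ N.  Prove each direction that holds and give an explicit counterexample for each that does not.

Not equivalent: only (⇒) holds.

(⟸) This fails: take N = 66. Both 6 ∣ 66 and 11 ∣ 66, yet 66 is not a multiple of 132 (since 66 = 0·132 + 66), so 132 ∤ 66.

(⟹) If 132 ∣ N, write N = 132q. Since 132 = 22·6, N = 6·(22q), so 6 ∣ N; and since 132 = 12·11, N = 11·(12q), so 11 ∣ N.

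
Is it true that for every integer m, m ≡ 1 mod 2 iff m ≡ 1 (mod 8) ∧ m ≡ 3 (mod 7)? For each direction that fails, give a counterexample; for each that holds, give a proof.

Not equivalent: only (⇐) holds.

[⇒] This fails: m = 1 gives 1 ≡ 1 (mod 2) but 1 ≡ 1 (mod 7), so the conjunction on the right does not hold.

[⇐] Conversely, if m ≡ 1 (mod 8) and m ≡ 3 (mod 7), then by the Chinese remainder theorem m ≡ 17 (mod 56). Since 17 ≡ 1 (mod 2) and 2 ∣ 56, we get m ≡ 1 (mod 2).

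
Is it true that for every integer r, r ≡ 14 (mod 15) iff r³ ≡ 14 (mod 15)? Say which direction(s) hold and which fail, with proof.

The biconditional holds.

(⇒) Suppose r ≡ 14 (mod 15). Write r = 15j + 14. Then (15j + 14)³ = 3375j³ + 9450j² + 8820j + 2744 = 15(225j³ + 630j² + 588j + 182) + 14, so r³ ≡ 14 (mod 15).

(⇐) Conversely, suppose r³ ≡ 14 (mod 15). The only residue r in {0, …, 14} with r³ ≡ 14 (mod 15) is r = 14, so r ≡ 14 (mod 15).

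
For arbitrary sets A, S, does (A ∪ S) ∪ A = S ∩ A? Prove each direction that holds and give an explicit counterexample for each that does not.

Forward inclusion. This inclusion fails. Take A = {1}, S = ∅; then 1 ∈ (A ∪ S) ∪ A but 1 ∉ S ∩ A.

Reverse inclusion. Let x ∈ S ∩ A. Then x ∈ A ∩ S, from which x ∈ (A ∪ S) ∪ A.

(⊆) fails; (⊇) holds.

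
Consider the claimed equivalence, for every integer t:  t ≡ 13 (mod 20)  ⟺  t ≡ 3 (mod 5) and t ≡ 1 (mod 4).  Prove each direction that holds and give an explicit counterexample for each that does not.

Both implications hold.

[⇒] Suppose t ≡ 13 (mod 20); write t = 20j + 13. Since 5 ∣ 20, reducing mod 5 gives t ≡ 13 ≡ 3 (mod 5); since 4 ∣ 20, reducing mod 4 gives t ≡ 13 ≡ 1 (mod 4).

[⇐] Conversely, if t ≡ 3 (mod 5) and t ≡ 1 (mod 4), then by the Chinese remainder theorem t ≡ 13 (mod 20). This is exactly t ≡ 13 (mod 20).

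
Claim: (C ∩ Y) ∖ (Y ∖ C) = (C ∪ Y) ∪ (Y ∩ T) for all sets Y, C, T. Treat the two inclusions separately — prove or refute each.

Forward inclusion. Let x ∈ (C ∩ Y) ∖ (Y ∖ C). Then either x ∈ Y ∩ C and x ∉ T; or x ∈ Y ∩ C ∩ T. In each case x ∈ (C ∪ Y) ∪ (Y ∩ T), so (C ∩ Y) ∖ (Y ∖ C) ⊆ (C ∪ Y) ∪ (Y ∩ T).

Reverse inclusion. This inclusion fails. Take Y = {1}, C = ∅, T = ∅; then 1 ∈ (C ∪ Y) ∪ (Y ∩ T) but 1 ∉ (C ∩ Y) ∖ (Y ∖ C).

Only the forward inclusion holds.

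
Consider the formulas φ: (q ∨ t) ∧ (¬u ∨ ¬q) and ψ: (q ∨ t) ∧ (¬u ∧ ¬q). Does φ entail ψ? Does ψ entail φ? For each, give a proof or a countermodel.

[⇐] Assume the antecedent. If q is true, the antecedent cannot hold. If q is false, the antecedent forces (q = F, t = T, u = F), and (q ∨ t) ∧ (¬u ∨ ¬q) holds there. Either way (q ∨ t) ∧ (¬u ∨ ¬q) holds.

[⇒] This fails. Under q = T, t = F, u = F, the left side is true but the right side is false.

Not equivalent: only (⇐) holds.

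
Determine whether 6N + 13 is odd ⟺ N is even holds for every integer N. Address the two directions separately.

(⇒) This fails: take N = 1. Then 6N + 13 = 19, which is odd, yet N = 1 is odd, not even.

(⇐) Suppose N is even. Since 6 is even, 6N is even for every N, so 6N + 13 has the same parity as 13, which is odd. Hence 6N + 13 is odd.

Only the reverse direction holds.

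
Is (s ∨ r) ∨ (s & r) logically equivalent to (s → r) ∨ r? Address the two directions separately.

[⇒] This fails. Under s = T, r = F, the left side is true but the right side is false.

[⇐] This fails. Under s = F, r = F, the left side is false but the right side is true.

(⇒) fails and (⇐) fails.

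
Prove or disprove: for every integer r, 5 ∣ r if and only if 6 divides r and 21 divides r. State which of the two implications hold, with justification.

Both directions fail.

(→) This fails: take r = 5. Certainly 5 ∣ 5, but 6 ∤ 5.

(←) This fails: take r = 42. Both 6 ∣ 42 and 21 ∣ 42, yet 42 is not a multiple of 5 (since 42 = 8·5 + 2), so 5 ∤ 42.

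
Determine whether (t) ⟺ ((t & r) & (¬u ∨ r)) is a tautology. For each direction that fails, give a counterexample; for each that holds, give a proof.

(⇒) fails; (⇐) holds.

(⟹) This fails. Under t = T, u = F, r = F, the left side is true but the right side is false.

(⟸) Assume the antecedent. If t is true, t reduces to true regardless of the other variables. If t is false, the antecedent cannot hold. Either way t holds.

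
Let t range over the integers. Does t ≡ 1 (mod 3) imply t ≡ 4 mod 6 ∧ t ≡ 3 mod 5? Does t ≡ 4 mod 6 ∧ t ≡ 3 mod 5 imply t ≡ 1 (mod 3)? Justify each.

Only the reverse direction holds.

(⇐) If t ≡ 4 (mod 6) and t ≡ 3 (mod 5), then by the Chinese remainder theorem t ≡ 28 (mod 30). Since 28 ≡ 1 (mod 3) and 3 ∣ 30, we get t ≡ 1 (mod 3).

(⇒) This fails: t = 1 gives 1 ≡ 1 (mod 3) but 1 ≡ 1 (mod 6), so the conjunction on the right does not hold.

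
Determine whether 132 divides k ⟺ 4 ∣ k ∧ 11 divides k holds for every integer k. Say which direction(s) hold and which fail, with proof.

(→) If 132 ∣ k, write k = 132q. Since 132 = 33·4, k = 4·(33q), so 4 ∣ k; and since 132 = 12·11, k = 11·(12q), so 11 ∣ k.

(←) This fails: take k = 44. Both 4 ∣ 44 and 11 ∣ 44, yet 44 is not a multiple of 132 (since 44 = 0·132 + 44), so 132 ∤ 44.

Only the forward direction holds.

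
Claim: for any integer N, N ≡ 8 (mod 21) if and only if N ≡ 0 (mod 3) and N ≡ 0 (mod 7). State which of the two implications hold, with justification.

(⇒) This fails: N = 8 gives 8 ≡ 8 (mod 21) but 8 ≡ 2 (mod 3), so the conjunction on the right does not hold.

(⇐) This fails: N = 0 satisfies both congruences on the right (0 ≡ 0 mod 3 and 0 ≡ 0 mod 7) yet 0 ≡ 0 (mod 21), not 8.

Neither direction holds.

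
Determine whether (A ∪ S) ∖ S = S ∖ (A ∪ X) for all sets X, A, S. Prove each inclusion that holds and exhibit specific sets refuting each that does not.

Forward inclusion. This inclusion fails. Take X = ∅, A = {1}, S = ∅; then 1 ∈ (A ∪ S) ∖ S but 1 ∉ S ∖ (A ∪ X).

Reverse inclusion. This inclusion fails. Take X = ∅, A = ∅, S = {1}; then 1 ∈ S ∖ (A ∪ X) but 1 ∉ (A ∪ S) ∖ S.

Both inclusions fail.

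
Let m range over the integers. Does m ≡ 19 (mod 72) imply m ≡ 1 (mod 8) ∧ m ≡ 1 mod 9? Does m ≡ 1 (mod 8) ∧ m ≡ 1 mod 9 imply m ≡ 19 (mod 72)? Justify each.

(⇒) This fails: m = 19 gives 19 ≡ 19 (mod 72) but 19 ≡ 3 (mod 8), so the conjunction on the right does not hold.

(⇐) This fails: m = 1 satisfies both congruences on the right (1 ≡ 1 mod 8 and 1 ≡ 1 mod 9) yet 1 ≡ 1 (mod 72), not 19.

(⇒) fails and (⇐) fails.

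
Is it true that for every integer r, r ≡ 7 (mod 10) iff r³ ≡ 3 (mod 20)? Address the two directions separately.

(⇒) fails; (⇐) holds.

(⟹) This fails: take r = 17. Then 17 ≡ 7 (mod 10), but 17³ = 4913 ≡ 13 (mod 20), not 3.

(⟸) Conversely, the residues r modulo 20 with r³ ≡ 3 (mod 20) are exactly {7}, and each is ≡ 7 (mod 10).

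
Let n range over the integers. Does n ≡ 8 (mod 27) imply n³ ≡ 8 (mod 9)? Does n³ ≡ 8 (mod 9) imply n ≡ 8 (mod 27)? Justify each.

[⇒] Suppose n ≡ 8 (mod 27). Then n³ ≡ 8³ = 512 (mod 27), and since 9 ∣ 27, also n³ ≡ 8 (mod 9).

[⇐] This fails: take n = 2. Then 2³ = 8 ≡ 8 (mod 9), yet 2 ≡ 2 (mod 27), not 8.

Only the forward implication holds.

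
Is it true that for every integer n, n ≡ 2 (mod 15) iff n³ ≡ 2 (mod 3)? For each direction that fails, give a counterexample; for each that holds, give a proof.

The forward direction holds; the converse fails.

Forward direction. Suppose n ≡ 2 (mod 15). Then n³ ≡ 2³ = 8 (mod 15), and since 3 ∣ 15, also n³ ≡ 2 (mod 3).

Converse. This fails: take n = 5. Then 5³ = 125 ≡ 2 (mod 3), yet 5 ≡ 5 (mod 15), not 2.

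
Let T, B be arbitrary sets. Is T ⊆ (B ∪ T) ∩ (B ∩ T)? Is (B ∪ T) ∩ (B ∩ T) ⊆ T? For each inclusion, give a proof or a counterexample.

The sets are not equal: only the reverse inclusion holds.

Forward inclusion. This inclusion fails. Take T = {1}, B = ∅; then 1 ∈ T but 1 ∉ (B ∪ T) ∩ (B ∩ T).

Reverse inclusion. Let x ∈ (B ∪ T) ∩ (B ∩ T). Then x ∈ T ∩ B, from which x ∈ T.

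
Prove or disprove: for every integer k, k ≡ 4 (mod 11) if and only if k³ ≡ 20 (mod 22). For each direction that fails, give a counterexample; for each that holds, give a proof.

Only the reverse direction holds.

(⟸) The residues r modulo 22 with r³ ≡ 20 (mod 22) are exactly {4}, and each is ≡ 4 (mod 11).

(⟹) This fails: take k = 15. Then 15 ≡ 4 (mod 11), but 15³ = 3375 ≡ 9 (mod 22), not 20.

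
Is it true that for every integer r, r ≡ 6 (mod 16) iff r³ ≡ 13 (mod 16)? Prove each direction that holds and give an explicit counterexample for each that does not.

Neither implication holds.

(⇒) This fails: take r = 6. Then 6 ≡ 6 (mod 16), but 6³ = 216 ≡ 8 (mod 16), not 13.

(⇐) This fails: take r = 5. Then 5³ = 125 ≡ 13 (mod 16), yet 5 ≡ 5 (mod 16), not 6.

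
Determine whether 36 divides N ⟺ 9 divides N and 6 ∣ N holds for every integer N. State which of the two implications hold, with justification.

Forward direction. If 36 ∣ N, write N = 36q. Since 36 = 4·9, N = 9·(4q), so 9 ∣ N; and since 36 = 6·6, N = 6·(6q), so 6 ∣ N.

Converse. This fails: take N = 18. Both 9 ∣ 18 and 6 ∣ 18, yet 18 is not a multiple of 36 (since 18 = 0·36 + 18), so 36 ∤ 18.

(⇒) holds; (⇐) fails.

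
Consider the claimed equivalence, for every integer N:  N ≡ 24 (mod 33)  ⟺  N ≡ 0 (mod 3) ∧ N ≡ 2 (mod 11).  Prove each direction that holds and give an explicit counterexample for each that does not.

Both directions hold.

Forward direction. Suppose N ≡ 24 (mod 33); write N = 33j + 24. Since 3 ∣ 33, reducing mod 3 gives N ≡ 24 ≡ 0 (mod 3); since 11 ∣ 33, reducing mod 11 gives N ≡ 24 ≡ 2 (mod 11).

Converse. If N ≡ 0 (mod 3) and N ≡ 2 (mod 11), then by the Chinese remainder theorem N ≡ 24 (mod 33). This is exactly N ≡ 24 (mod 33).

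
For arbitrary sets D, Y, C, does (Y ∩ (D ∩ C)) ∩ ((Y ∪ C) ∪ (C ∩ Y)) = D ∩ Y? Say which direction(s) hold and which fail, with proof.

The sets are not equal: only the forward inclusion holds.

Forward inclusion. Let x ∈ (Y ∩ (D ∩ C)) ∩ ((Y ∪ C) ∪ (C ∩ Y)). Then x ∈ D ∩ Y ∩ C, from which x ∈ D ∩ Y.

Reverse inclusion. This inclusion fails. Take D = {1}, Y = {1}, C = ∅; then 1 ∈ D ∩ Y but 1 ∉ (Y ∩ (D ∩ C)) ∩ ((Y ∪ C) ∪ (C ∩ Y)).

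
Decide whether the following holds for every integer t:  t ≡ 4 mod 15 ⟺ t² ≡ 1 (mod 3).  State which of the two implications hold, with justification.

Only the forward direction holds.

[⇒] Suppose t ≡ 4 (mod 15). Then t² ≡ 4² = 16 (mod 15), and since 3 ∣ 15, also t² ≡ 1 (mod 3).

[⇐] This fails: take t = 1. Then 1² = 1 ≡ 1 (mod 3), yet 1 ≡ 1 (mod 15), not 4.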